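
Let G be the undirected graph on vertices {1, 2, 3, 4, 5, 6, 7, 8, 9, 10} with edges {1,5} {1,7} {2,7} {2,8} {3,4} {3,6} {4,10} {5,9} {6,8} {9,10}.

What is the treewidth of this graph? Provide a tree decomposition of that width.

Every bag has size at most 3, so the width is 3 − 1 = 2 and tw(G) ≤ 2. Since 8–6–3–4–10–9–5–1–7–2–8 is a cycle in G, G is not acyclic. Forests are exactly the graphs of treewidth ≤ 1, so tw(G) ≥ 2. Combining the bounds, tw(G) = 2.

Treewidth 2.
Bags: B1 = {3, 6, 8}  B2 = {3, 4, 8}  B3 = {4, 8, 10}  B4 = {8, 9, 10}  B5 = {5, 8, 9}  B6 = {1, 5, 8}  B7 = {1, 7, 8}  B8 = {2, 7, 8}
Tree: B1–B2, B2–B3, B3–B4, B4–B5, B5–B6, B6–B7, B7–B8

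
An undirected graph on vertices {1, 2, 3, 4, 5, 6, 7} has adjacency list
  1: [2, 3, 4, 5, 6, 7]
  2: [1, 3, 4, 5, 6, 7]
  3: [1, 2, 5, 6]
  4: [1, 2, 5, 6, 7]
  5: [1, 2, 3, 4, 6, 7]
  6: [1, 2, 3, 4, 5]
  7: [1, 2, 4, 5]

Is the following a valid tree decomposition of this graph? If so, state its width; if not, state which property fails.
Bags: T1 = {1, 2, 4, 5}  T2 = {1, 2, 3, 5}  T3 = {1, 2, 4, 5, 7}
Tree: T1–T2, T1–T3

A tree decomposition must satisfy three properties: every vertex lies in some bag; for every edge, both endpoints lie together in some bag; and for every vertex, the bags containing it form a connected subtree. Here vertex 6 appears in no bag, so the decomposition is invalid.

No — vertex 6 appears in no bag.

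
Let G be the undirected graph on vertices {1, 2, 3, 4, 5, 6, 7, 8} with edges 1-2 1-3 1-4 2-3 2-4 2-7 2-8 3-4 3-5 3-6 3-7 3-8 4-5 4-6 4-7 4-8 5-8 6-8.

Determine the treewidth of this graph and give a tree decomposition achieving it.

Every bag has size at most 4, so the width is 4 − 1 = 3 and tw(G) ≤ 3. For the lower bound, the 4 vertices {2, 3, 4, 8} are pairwise adjacent, and any tree decomposition puts a clique entirely inside one bag — forcing width ≥ 3. The upper and lower bounds meet at 3, so that is the treewidth.

Treewidth 3.
One optimal decomposition is:
Bags: B1 = {2, 3, 4, 8}  B2 = {2, 3, 4, 7}  B3 = {3, 4, 5, 8}  B4 = {3, 4, 6, 8}  B5 = {1, 2, 3, 4}
Tree: B1–B2, B1–B3, B3–B4, B1–B5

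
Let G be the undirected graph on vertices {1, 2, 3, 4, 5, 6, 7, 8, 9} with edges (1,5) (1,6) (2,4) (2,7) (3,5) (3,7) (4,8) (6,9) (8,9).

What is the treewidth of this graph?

2

A width-2 tree decomposition is:
Bags: B1 = {1, 3, 5}  B2 = {1, 3, 6}  B3 = {3, 6, 9}  B4 = {3, 8, 9}  B5 = {3, 4, 8}  B6 = {2, 3, 4}  B7 = {2, 3, 7}
Tree: B1–B2, B2–B3, B3–B4, B4–B5, B5–B6, B6–B7
Each bag holds 3 vertices, so the decomposition has width 2, which upper-bounds the treewidth. For the lower bound, G contains the cycle 3–5–1–6–9–8–4–2–7–3, so G is not a forest; only forests have treewidth ≤ 1, hence tw(G) ≥ 2. The upper and lower bounds meet at 2, so that is the treewidth.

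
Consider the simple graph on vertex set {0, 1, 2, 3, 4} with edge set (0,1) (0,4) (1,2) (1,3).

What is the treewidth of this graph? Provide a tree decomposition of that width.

Each bag holds 2 vertices, so the decomposition has width 1, which upper-bounds the treewidth. Any graph with an edge has treewidth ≥ 1, and G has the edge 1–3. Hence tw(G) = 1 exactly.

Treewidth 1.
Bags: B1 = {1, 3}  B2 = {0, 1}  B3 = {0, 4}  B4 = {1, 2}
Tree: B1–B2, B2–B3, B1–B4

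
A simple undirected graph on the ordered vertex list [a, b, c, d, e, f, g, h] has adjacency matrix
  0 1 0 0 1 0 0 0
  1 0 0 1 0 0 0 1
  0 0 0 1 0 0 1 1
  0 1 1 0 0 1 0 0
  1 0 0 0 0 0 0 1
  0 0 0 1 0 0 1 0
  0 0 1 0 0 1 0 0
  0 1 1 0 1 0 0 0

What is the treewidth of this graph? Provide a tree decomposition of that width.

Treewidth 2.
One optimal decomposition is:
Bags: B1 = {d, f, g}  B2 = {c, d, g}  B3 = {b, c, d}  B4 = {b, c, h}  B5 = {a, b, h}  B6 = {a, e, h}
Tree: B1–B2, B2–B3, B3–B4, B4–B5, B5–B6

The largest bag has 3 vertices, giving width 2; this decomposition certifies tw(G) ≤ 2. For the lower bound, G contains the cycle f–g–c–d–f, so G is not a forest; only forests have treewidth ≤ 1, hence tw(G) ≥ 2. The upper and lower bounds meet at 2, so that is the treewidth.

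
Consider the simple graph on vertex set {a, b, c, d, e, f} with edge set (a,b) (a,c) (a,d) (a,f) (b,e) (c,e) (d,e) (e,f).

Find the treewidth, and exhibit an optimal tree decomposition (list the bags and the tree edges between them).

Every bag has size at most 3, so the width is 3 − 1 = 2 and tw(G) ≤ 2. For the lower bound, G contains the cycle a–b–e–d–a, so G is not a forest; only forests have treewidth ≤ 1, hence tw(G) ≥ 2. Hence tw(G) = 2 exactly.

Treewidth 2.
One optimal decomposition is:
Bags: B1 = {a, b, e}  B2 = {a, d, e}  B3 = {a, c, e}  B4 = {a, e, f}
Tree: B1–B2, B2–B3, B3–B4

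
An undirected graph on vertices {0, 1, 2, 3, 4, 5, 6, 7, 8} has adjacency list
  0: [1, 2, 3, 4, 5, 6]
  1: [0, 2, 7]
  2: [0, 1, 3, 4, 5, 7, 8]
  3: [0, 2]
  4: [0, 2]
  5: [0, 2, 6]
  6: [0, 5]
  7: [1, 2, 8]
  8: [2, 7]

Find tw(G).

2

A width-2 tree decomposition is:
Bags: B1 = {0, 1, 2}  B2 = {0, 2, 5}  B3 = {0, 2, 4}  B4 = {1, 2, 7}  B5 = {0, 5, 6}  B6 = {0, 2, 3}  B7 = {2, 7, 8}
Tree: B1–B2, B2–B3, B1–B4, B2–B5, B2–B6, B4–B7
Each bag holds 3 vertices, so the decomposition has width 2, which upper-bounds the treewidth. Conversely, {0, 1, 2} is a clique of size 3, and the vertices of any clique must share a bag in every tree decomposition; so some bag has ≥ 3 vertices and tw(G) ≥ 2. Hence tw(G) = 2 exactly.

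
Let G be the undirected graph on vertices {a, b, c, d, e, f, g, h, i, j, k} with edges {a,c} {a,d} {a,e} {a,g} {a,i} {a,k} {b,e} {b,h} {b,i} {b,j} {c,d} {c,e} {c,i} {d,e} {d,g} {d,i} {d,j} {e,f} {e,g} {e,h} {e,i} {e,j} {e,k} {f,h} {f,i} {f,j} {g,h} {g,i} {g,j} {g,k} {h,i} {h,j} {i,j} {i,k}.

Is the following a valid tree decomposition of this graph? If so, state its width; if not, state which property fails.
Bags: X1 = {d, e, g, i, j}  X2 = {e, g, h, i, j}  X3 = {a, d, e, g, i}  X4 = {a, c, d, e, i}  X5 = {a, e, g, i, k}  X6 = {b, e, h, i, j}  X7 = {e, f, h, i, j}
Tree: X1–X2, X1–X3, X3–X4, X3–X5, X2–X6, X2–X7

Every vertex of G appears in some bag (union = {a, b, c, d, e, f, g, h, i, j, k}); every edge is covered by a bag; and for each vertex v the set of bags containing v is connected in the bag tree. The decomposition is therefore valid. The largest bag has 5 vertices, so the width is 4.

Yes; width 4.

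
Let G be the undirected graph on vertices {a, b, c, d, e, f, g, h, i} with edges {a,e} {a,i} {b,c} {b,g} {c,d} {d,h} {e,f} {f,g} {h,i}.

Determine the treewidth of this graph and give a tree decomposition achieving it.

Treewidth 2.
One such decomposition:
Bags: B1 = {d, h, i}  B2 = {a, d, i}  B3 = {a, d, e}  B4 = {d, e, f}  B5 = {d, f, g}  B6 = {b, d, g}  B7 = {b, c, d}
Tree: B1–B2, B2–B3, B3–B4, B4–B5, B5–B6, B6–B7

Each bag holds 3 vertices, so the decomposition has width 2, which upper-bounds the treewidth. For the lower bound, G contains the cycle d–h–i–a–e–f–g–b–c–d, so G is not a forest; only forests have treewidth ≤ 1, hence tw(G) ≥ 2. The upper and lower bounds meet at 2, so that is the treewidth.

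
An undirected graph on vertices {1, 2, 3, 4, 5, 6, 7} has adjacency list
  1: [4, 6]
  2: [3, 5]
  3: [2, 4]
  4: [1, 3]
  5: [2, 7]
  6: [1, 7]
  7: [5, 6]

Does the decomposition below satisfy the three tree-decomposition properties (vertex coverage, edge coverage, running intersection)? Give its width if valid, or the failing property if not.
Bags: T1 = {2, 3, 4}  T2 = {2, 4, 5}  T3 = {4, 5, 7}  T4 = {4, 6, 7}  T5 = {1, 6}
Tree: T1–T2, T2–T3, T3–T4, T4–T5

No — edge (4,1) lies in no bag.

A tree decomposition must satisfy three properties: every vertex lies in some bag; for every edge, both endpoints lie together in some bag; and for every vertex, the bags containing it form a connected subtree. Here edge (4,1) lies in no bag, so the decomposition is invalid.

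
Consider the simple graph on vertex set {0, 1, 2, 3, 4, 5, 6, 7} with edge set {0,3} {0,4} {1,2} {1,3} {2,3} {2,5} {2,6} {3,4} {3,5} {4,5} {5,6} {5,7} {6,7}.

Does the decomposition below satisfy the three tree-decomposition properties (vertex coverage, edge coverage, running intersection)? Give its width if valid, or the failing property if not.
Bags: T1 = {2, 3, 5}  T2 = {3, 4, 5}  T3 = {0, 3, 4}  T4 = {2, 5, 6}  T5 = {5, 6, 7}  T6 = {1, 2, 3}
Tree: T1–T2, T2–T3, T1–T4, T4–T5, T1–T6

Every vertex of G appears in some bag (union = {0, 1, 2, 3, 4, 5, 6, 7}); every edge is covered by a bag; and for each vertex v the set of bags containing v is connected in the bag tree. The decomposition is therefore valid. The largest bag has 3 vertices, so the width is 2.

Yes; width 2.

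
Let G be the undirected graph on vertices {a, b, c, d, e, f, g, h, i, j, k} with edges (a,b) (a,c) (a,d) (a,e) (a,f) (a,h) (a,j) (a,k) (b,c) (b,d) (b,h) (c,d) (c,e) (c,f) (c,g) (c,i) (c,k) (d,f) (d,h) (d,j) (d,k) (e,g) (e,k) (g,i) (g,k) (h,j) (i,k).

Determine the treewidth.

A width-3 tree decomposition is:
Bags: B1 = {a, b, d, h}  B2 = {a, b, c, d}  B3 = {a, c, d, f}  B4 = {a, c, d, k}  B5 = {a, d, h, j}  B6 = {a, c, e, k}  B7 = {c, e, g, k}  B8 = {c, g, i, k}
Tree: B1–B2, B2–B3, B2–B4, B1–B5, B4–B6, B6–B7, B7–B8
Each bag holds 4 vertices, so the decomposition has width 3, which upper-bounds the treewidth. For the lower bound, the 4 vertices {a, d, h, j} are pairwise adjacent, and any tree decomposition puts a clique entirely inside one bag — forcing width ≥ 3. Hence tw(G) = 3 exactly.

3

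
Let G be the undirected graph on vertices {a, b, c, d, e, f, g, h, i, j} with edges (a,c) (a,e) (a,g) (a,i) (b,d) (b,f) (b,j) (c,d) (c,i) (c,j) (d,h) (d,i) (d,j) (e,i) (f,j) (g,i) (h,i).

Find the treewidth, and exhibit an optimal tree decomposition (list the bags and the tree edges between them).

The largest bag has 3 vertices, giving width 2; this decomposition certifies tw(G) ≤ 2. On the other hand G contains the 3-clique {c, d, j}. A clique must lie in a single bag of any decomposition, so no decomposition can have width below 2. The upper and lower bounds meet at 2, so that is the treewidth.

Treewidth 2.
One such decomposition:
Bags: B1 = {c, d, i}  B2 = {c, d, j}  B3 = {a, c, i}  B4 = {b, d, j}  B5 = {a, e, i}  B6 = {d, h, i}  B7 = {a, g, i}  B8 = {b, f, j}
Tree: B1–B2, B1–B3, B2–B4, B3–B5, B1–B6, B5–B7, B4–B8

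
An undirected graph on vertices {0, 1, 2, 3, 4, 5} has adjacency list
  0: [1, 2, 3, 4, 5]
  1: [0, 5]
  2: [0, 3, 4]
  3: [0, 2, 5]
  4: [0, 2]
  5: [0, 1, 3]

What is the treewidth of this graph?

A width-2 tree decomposition is:
Bags: B1 = {0, 3, 5}  B2 = {0, 2, 3}  B3 = {0, 1, 5}  B4 = {0, 2, 4}
Tree: B1–B2, B1–B3, B2–B4
Every bag has size at most 3, so the width is 3 − 1 = 2 and tw(G) ≤ 2. For the lower bound, the 3 vertices {0, 1, 5} are pairwise adjacent, and any tree decomposition puts a clique entirely inside one bag — forcing width ≥ 2. The upper and lower bounds meet at 2, so that is the treewidth.

2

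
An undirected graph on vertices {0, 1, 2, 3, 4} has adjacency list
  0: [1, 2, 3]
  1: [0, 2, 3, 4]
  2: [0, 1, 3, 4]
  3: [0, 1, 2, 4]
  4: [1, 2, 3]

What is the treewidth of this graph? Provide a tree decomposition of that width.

Treewidth 3.
Bags: B1 = {0, 1, 2, 3}  B2 = {1, 2, 3, 4}
Tree: B1–B2

Each bag holds 4 vertices, so the decomposition has width 3, which upper-bounds the treewidth. For the lower bound, the 4 vertices {0, 1, 2, 3} are pairwise adjacent, and any tree decomposition puts a clique entirely inside one bag — forcing width ≥ 3. Combining the bounds, tw(G) = 3.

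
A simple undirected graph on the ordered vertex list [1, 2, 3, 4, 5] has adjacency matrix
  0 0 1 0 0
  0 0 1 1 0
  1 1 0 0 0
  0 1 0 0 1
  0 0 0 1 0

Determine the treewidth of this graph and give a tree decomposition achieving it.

Treewidth 1.
Bags: B1 = {1, 3}  B2 = {2, 3}  B3 = {2, 4}  B4 = {4, 5}
Tree: B1–B2, B2–B3, B3–B4

The largest bag has 2 vertices, giving width 1; this decomposition certifies tw(G) ≤ 1. Any graph with an edge has treewidth ≥ 1, and G has the edge 1–3. Hence tw(G) = 1 exactly.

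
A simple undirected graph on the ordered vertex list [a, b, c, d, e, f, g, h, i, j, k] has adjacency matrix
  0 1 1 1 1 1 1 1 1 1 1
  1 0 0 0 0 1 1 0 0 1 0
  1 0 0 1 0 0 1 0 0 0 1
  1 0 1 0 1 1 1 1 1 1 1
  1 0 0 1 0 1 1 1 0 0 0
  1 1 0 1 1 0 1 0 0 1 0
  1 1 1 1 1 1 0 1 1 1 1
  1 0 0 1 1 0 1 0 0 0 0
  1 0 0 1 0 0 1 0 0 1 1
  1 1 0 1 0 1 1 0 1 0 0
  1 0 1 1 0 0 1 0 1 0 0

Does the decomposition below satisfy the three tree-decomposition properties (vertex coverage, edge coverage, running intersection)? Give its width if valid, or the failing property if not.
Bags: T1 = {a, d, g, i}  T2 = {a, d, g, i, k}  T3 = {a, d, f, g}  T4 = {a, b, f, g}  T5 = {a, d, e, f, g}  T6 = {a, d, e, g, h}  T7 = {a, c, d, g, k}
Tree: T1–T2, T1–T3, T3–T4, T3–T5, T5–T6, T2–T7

A tree decomposition must satisfy three properties: every vertex lies in some bag; for every edge, both endpoints lie together in some bag; and for every vertex, the bags containing it form a connected subtree. Here vertex j appears in no bag, so the decomposition is invalid.

No — vertex j appears in no bag.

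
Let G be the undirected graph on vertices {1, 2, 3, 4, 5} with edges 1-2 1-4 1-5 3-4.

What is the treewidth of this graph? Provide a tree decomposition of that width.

Treewidth 1.
Bags: B1 = {1, 4}  B2 = {1, 5}  B3 = {1, 2}  B4 = {3, 4}
Tree: B1–B2, B1–B3, B1–B4

Each bag holds 2 vertices, so the decomposition has width 1, which upper-bounds the treewidth. Since G has at least one edge (e.g. 4–1), it is not an edgeless graph, so tw(G) ≥ 1. Combining the bounds, tw(G) = 1.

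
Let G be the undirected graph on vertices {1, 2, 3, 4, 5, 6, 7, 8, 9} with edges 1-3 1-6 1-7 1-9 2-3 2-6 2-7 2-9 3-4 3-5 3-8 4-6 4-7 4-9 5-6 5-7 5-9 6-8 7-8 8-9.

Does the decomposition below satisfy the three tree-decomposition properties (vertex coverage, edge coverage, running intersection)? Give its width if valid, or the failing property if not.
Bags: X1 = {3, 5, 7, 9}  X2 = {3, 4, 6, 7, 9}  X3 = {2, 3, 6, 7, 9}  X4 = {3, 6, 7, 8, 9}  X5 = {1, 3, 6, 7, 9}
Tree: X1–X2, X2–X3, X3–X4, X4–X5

No — edge (6,5) lies in no bag.

A tree decomposition must satisfy three properties: every vertex lies in some bag; for every edge, both endpoints lie together in some bag; and for every vertex, the bags containing it form a connected subtree. Here edge (6,5) lies in no bag, so the decomposition is invalid.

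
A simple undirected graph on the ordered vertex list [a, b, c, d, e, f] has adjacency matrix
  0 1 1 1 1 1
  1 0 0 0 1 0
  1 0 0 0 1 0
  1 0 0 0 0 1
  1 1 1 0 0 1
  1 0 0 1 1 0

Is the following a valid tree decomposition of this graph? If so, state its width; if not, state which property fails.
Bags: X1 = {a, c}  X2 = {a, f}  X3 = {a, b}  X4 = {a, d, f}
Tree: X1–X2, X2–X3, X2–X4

A tree decomposition must satisfy three properties: every vertex lies in some bag; for every edge, both endpoints lie together in some bag; and for every vertex, the bags containing it form a connected subtree. Here vertex e appears in no bag, so the decomposition is invalid.

No — vertex e appears in no bag.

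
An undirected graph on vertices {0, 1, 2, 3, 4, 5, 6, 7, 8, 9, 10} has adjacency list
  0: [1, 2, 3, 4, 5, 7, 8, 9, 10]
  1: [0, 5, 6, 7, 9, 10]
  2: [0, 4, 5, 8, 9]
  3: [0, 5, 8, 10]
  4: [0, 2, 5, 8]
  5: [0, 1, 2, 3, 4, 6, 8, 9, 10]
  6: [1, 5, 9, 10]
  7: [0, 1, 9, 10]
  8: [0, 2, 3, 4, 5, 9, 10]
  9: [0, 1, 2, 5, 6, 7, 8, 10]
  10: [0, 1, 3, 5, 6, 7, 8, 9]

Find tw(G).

A width-4 tree decomposition is:
Bags: B1 = {0, 1, 7, 9, 10}  B2 = {0, 1, 5, 9, 10}  B3 = {0, 5, 8, 9, 10}  B4 = {1, 5, 6, 9, 10}  B5 = {0, 3, 5, 8, 10}  B6 = {0, 2, 5, 8, 9}  B7 = {0, 2, 4, 5, 8}
Tree: B1–B2, B2–B3, B2–B4, B3–B5, B3–B6, B6–B7
The largest bag has 5 vertices, giving width 4; this decomposition certifies tw(G) ≤ 4. For the lower bound, the 5 vertices {0, 5, 8, 9, 10} are pairwise adjacent, and any tree decomposition puts a clique entirely inside one bag — forcing width ≥ 4. The upper and lower bounds meet at 4, so that is the treewidth.

4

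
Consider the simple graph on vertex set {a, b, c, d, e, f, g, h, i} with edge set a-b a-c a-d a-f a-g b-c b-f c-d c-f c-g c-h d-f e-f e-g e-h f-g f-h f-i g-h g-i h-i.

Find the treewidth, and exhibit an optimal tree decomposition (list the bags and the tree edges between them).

Treewidth 3.
One such decomposition:
Bags: B1 = {a, c, f, g}  B2 = {c, f, g, h}  B3 = {e, f, g, h}  B4 = {a, c, d, f}  B5 = {f, g, h, i}  B6 = {a, b, c, f}
Tree: B1–B2, B2–B3, B1–B4, B3–B5, B4–B6

The largest bag has 4 vertices, giving width 3; this decomposition certifies tw(G) ≤ 3. Conversely, {a, c, d, f} is a clique of size 4, and the vertices of any clique must share a bag in every tree decomposition; so some bag has ≥ 4 vertices and tw(G) ≥ 3. Hence tw(G) = 3 exactly.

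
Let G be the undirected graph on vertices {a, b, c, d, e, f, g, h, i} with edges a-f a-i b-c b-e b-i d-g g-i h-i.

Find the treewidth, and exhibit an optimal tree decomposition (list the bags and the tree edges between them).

Every bag has size at most 2, so the width is 2 − 1 = 1 and tw(G) ≤ 1. Any graph with an edge has treewidth ≥ 1, and G has the edge b–i. Hence tw(G) = 1 exactly.

Treewidth 1.
Bags: B1 = {b, i}  B2 = {a, i}  B3 = {a, f}  B4 = {b, c}  B5 = {b, e}  B6 = {g, i}  B7 = {h, i}  B8 = {d, g}
Tree: B1–B2, B2–B3, B1–B4, B1–B5, B2–B6, B1–B7, B6–B8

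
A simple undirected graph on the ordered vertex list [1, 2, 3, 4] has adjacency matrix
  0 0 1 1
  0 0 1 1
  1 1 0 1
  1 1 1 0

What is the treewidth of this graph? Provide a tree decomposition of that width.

The largest bag has 3 vertices, giving width 2; this decomposition certifies tw(G) ≤ 2. For the lower bound, the 3 vertices {1, 3, 4} are pairwise adjacent, and any tree decomposition puts a clique entirely inside one bag — forcing width ≥ 2. Therefore the treewidth is 2.

Treewidth 2.
One such decomposition:
Bags: B1 = {2, 3, 4}  B2 = {1, 3, 4}
Tree: B1–B2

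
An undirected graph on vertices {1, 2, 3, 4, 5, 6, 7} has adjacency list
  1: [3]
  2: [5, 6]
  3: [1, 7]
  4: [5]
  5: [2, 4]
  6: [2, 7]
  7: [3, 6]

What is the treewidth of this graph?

A width-1 tree decomposition is:
Bags: B1 = {1, 3}  B2 = {3, 7}  B3 = {6, 7}  B4 = {2, 6}  B5 = {2, 5}  B6 = {4, 5}
Tree: B1–B2, B2–B3, B3–B4, B4–B5, B5–B6
The largest bag has 2 vertices, giving width 1; this decomposition certifies tw(G) ≤ 1. Since G has at least one edge (e.g. 1–3), it is not an edgeless graph, so tw(G) ≥ 1. Therefore the treewidth is 1.

1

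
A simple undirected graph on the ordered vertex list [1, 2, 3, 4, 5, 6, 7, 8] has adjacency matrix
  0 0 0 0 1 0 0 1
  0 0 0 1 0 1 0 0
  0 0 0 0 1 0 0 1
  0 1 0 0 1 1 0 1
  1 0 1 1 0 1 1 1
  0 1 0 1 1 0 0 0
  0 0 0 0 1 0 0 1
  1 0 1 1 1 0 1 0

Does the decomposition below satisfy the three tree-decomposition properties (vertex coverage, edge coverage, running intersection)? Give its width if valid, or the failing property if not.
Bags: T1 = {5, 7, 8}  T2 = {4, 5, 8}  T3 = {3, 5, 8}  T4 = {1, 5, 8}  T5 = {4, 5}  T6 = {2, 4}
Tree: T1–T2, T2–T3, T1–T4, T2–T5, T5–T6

A tree decomposition must satisfy three properties: every vertex lies in some bag; for every edge, both endpoints lie together in some bag; and for every vertex, the bags containing it form a connected subtree. Here vertex 6 appears in no bag, so the decomposition is invalid.

No — vertex 6 appears in no bag.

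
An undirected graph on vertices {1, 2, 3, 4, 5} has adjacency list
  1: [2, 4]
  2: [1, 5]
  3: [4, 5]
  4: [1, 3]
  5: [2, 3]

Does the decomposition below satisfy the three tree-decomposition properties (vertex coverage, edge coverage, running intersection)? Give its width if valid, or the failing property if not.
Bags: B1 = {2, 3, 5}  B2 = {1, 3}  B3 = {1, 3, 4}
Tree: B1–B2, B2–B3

A tree decomposition must satisfy three properties: every vertex lies in some bag; for every edge, both endpoints lie together in some bag; and for every vertex, the bags containing it form a connected subtree. Here edge (2,1) lies in no bag, so the decomposition is invalid.

No — edge (2,1) lies in no bag.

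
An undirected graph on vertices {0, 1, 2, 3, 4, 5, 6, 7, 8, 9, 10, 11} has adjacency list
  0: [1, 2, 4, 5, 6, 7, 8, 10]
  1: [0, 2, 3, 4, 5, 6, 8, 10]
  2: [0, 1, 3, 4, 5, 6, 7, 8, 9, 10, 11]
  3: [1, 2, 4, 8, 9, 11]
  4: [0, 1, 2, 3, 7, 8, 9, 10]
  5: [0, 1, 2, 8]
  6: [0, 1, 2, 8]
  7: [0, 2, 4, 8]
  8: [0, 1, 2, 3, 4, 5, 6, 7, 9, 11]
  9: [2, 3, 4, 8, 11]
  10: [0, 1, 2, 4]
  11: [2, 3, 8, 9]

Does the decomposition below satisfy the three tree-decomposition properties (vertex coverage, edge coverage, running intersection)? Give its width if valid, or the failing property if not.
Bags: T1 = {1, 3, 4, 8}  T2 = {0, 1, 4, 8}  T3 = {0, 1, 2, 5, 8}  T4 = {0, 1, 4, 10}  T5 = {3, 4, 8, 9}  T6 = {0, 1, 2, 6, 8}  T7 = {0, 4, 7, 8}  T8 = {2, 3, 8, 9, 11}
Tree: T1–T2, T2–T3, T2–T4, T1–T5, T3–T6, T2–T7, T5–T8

No — edge (2,4) lies in no bag.

A tree decomposition must satisfy three properties: every vertex lies in some bag; for every edge, both endpoints lie together in some bag; and for every vertex, the bags containing it form a connected subtree. Here edge (2,4) lies in no bag, so the decomposition is invalid.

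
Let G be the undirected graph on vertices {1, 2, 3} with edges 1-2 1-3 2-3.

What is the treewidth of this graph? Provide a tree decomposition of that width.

With just one bag of size 3, the width is 3 − 1 = 2, so tw(G) ≤ 2. Conversely, {1, 2, 3} is a clique of size 3, and the vertices of any clique must share a bag in every tree decomposition; so some bag has ≥ 3 vertices and tw(G) ≥ 2. Hence tw(G) = 2 exactly.

Treewidth 2.
One optimal decomposition is:
Bags: B1 = {1, 2, 3}
Tree: (single bag)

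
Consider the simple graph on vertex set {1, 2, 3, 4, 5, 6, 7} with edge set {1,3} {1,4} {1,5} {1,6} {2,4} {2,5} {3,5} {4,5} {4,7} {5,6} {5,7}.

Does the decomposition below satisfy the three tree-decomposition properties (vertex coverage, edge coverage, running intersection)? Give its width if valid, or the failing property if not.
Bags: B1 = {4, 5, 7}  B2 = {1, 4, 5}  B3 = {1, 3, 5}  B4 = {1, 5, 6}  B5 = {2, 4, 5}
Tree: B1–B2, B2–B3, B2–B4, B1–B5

Yes; width 2.

Every vertex of G appears in some bag (union = {1, 2, 3, 4, 5, 6, 7}); every edge is covered by a bag; and for each vertex v the set of bags containing v is connected in the bag tree. The decomposition is therefore valid. The largest bag has 3 vertices, so the width is 2.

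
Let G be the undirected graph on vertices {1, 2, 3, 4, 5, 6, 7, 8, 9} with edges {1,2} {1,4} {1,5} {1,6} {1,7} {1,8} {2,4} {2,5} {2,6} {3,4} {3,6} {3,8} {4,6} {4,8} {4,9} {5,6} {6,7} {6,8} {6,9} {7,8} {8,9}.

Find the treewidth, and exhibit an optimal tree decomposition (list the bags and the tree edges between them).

Every bag has size at most 4, so the width is 4 − 1 = 3 and tw(G) ≤ 3. For the lower bound, the 4 vertices {1, 4, 6, 8} are pairwise adjacent, and any tree decomposition puts a clique entirely inside one bag — forcing width ≥ 3. Therefore the treewidth is 3.

Treewidth 3.
One such decomposition:
Bags: B1 = {1, 4, 6, 8}  B2 = {4, 6, 8, 9}  B3 = {3, 4, 6, 8}  B4 = {1, 6, 7, 8}  B5 = {1, 2, 4, 6}  B6 = {1, 2, 5, 6}
Tree: B1–B2, B2–B3, B1–B4, B1–B5, B5–B6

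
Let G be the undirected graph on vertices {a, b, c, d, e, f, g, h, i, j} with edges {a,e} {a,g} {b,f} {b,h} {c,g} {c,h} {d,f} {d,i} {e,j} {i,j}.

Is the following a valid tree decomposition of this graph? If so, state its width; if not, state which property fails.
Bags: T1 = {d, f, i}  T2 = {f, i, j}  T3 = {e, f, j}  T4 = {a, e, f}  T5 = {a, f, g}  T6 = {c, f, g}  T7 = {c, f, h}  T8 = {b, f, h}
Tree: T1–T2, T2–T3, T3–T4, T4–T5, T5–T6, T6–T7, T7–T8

Every vertex of G appears in some bag (union = {a, b, c, d, e, f, g, h, i, j}); every edge is covered by a bag; and for each vertex v the set of bags containing v is connected in the bag tree. The decomposition is therefore valid. The largest bag has 3 vertices, so the width is 2.

Yes; width 2.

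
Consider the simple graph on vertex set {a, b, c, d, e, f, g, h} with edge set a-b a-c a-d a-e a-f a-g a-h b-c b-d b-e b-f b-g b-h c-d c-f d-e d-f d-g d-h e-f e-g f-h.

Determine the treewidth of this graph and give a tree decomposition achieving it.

Treewidth 4.
One optimal decomposition is:
Bags: B1 = {a, b, d, e, g}  B2 = {a, b, d, e, f}  B3 = {a, b, c, d, f}  B4 = {a, b, d, f, h}
Tree: B1–B2, B2–B3, B2–B4

Each bag holds 5 vertices, so the decomposition has width 4, which upper-bounds the treewidth. On the other hand G contains the 5-clique {a, b, d, e, g}. A clique must lie in a single bag of any decomposition, so no decomposition can have width below 4. Combining the bounds, tw(G) = 4.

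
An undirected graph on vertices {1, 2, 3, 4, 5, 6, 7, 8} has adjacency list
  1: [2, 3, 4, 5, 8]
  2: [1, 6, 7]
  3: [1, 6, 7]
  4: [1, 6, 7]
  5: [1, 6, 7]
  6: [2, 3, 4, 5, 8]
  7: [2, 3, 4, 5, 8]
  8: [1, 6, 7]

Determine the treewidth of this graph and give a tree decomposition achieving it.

Every bag has size at most 4, so the width is 4 − 1 = 3 and tw(G) ≤ 3. For the lower bound: the 4 vertex sets {2,7}, {1,4}, {6}, {3} are disjoint, each induces a connected subgraph, and every pair is joined by at least one edge of G. Contracting each set to a single vertex therefore yields K_{4} as a minor, and since treewidth is minor-monotone, tw(G) ≥ tw(K_{4}) = 3. Therefore the treewidth is 3.

Treewidth 3.
One optimal decomposition is:
Bags: B1 = {1, 2, 6, 7}  B2 = {1, 4, 6, 7}  B3 = {1, 3, 6, 7}  B4 = {1, 6, 7, 8}  B5 = {1, 5, 6, 7}
Tree: B1–B2, B2–B3, B3–B4, B4–B5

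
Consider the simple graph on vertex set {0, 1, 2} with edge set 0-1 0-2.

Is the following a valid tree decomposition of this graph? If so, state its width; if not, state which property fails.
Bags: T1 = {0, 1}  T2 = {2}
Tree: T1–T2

A tree decomposition must satisfy three properties: every vertex lies in some bag; for every edge, both endpoints lie together in some bag; and for every vertex, the bags containing it form a connected subtree. Here edge (0,2) lies in no bag, so the decomposition is invalid.

No — edge (0,2) lies in no bag.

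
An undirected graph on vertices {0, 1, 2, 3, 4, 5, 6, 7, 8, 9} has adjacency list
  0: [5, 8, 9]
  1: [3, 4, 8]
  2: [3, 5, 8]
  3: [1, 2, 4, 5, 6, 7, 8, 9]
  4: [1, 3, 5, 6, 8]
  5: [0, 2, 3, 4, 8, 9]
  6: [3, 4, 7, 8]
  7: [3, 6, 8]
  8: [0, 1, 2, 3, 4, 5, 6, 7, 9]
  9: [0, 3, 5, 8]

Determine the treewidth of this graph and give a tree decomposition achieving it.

Every bag has size at most 4, so the width is 4 − 1 = 3 and tw(G) ≤ 3. For the lower bound, the 4 vertices {0, 5, 8, 9} are pairwise adjacent, and any tree decomposition puts a clique entirely inside one bag — forcing width ≥ 3. Hence tw(G) = 3 exactly.

Treewidth 3.
Bags: B1 = {0, 5, 8, 9}  B2 = {3, 5, 8, 9}  B3 = {3, 4, 5, 8}  B4 = {3, 4, 6, 8}  B5 = {3, 6, 7, 8}  B6 = {2, 3, 5, 8}  B7 = {1, 3, 4, 8}
Tree: B1–B2, B2–B3, B3–B4, B4–B5, B2–B6, B4–B7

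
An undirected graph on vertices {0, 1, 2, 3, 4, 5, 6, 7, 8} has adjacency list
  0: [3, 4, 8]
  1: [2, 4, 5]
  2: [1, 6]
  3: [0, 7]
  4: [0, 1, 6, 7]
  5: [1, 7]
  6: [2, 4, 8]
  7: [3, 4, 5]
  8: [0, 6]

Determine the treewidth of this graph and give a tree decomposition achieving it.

Each bag holds 4 vertices, so the decomposition has width 3, which upper-bounds the treewidth. For the lower bound: the 4 vertex sets {2,6,8}, {1}, {4}, {0,3,5,7} are disjoint, each induces a connected subgraph, and every pair is joined by at least one edge of G. Contracting each set to a single vertex therefore yields K_{4} as a minor, and since treewidth is minor-monotone, tw(G) ≥ tw(K_{4}) = 3. Combining the bounds, tw(G) = 3.

Treewidth 3.
Bags: B1 = {1, 2, 6, 8}  B2 = {1, 4, 6, 8}  B3 = {0, 1, 4, 8}  B4 = {0, 1, 4, 5}  B5 = {0, 4, 5, 7}  B6 = {0, 3, 5, 7}
Tree: B1–B2, B2–B3, B3–B4, B4–B5, B5–B6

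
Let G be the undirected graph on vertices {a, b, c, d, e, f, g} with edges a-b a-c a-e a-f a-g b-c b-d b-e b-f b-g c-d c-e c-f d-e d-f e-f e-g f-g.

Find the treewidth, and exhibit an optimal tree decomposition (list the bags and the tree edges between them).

Treewidth 4.
One optimal decomposition is:
Bags: B1 = {b, c, d, e, f}  B2 = {a, b, c, e, f}  B3 = {a, b, e, f, g}
Tree: B1–B2, B2–B3

The largest bag has 5 vertices, giving width 4; this decomposition certifies tw(G) ≤ 4. Conversely, {a, b, e, f, g} is a clique of size 5, and the vertices of any clique must share a bag in every tree decomposition; so some bag has ≥ 5 vertices and tw(G) ≥ 4. The upper and lower bounds meet at 4, so that is the treewidth.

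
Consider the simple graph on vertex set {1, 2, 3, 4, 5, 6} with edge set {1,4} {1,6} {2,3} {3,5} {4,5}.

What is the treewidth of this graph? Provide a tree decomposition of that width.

Treewidth 1.
One such decomposition:
Bags: B1 = {1, 6}  B2 = {1, 4}  B3 = {4, 5}  B4 = {3, 5}  B5 = {2, 3}
Tree: B1–B2, B2–B3, B3–B4, B4–B5

The largest bag has 2 vertices, giving width 1; this decomposition certifies tw(G) ≤ 1. Since G has at least one edge (e.g. 6–1), it is not an edgeless graph, so tw(G) ≥ 1. The upper and lower bounds meet at 1, so that is the treewidth.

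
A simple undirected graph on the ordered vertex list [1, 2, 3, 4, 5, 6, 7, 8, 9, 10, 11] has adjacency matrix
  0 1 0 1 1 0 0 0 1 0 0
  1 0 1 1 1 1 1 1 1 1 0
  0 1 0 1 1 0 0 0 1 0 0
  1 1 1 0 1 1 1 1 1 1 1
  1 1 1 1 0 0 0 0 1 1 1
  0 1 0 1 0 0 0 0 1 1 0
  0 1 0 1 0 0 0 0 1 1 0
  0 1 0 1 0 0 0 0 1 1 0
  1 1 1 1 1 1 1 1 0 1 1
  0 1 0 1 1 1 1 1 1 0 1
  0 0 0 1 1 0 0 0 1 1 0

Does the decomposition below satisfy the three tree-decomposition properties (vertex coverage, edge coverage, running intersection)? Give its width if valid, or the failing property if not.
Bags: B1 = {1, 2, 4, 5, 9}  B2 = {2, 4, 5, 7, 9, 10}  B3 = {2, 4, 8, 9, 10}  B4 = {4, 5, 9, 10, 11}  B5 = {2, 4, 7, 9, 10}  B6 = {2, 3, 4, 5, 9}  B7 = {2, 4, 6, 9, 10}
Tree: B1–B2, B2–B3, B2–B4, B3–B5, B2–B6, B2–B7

A tree decomposition must satisfy three properties: every vertex lies in some bag; for every edge, both endpoints lie together in some bag; and for every vertex, the bags containing it form a connected subtree. Here bags containing vertex 7 are not connected in the tree, so the decomposition is invalid.

No — bags containing vertex 7 are not connected in the tree.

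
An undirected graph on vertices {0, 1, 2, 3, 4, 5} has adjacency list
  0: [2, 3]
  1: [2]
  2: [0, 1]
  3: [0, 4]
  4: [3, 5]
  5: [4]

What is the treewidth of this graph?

1

A width-1 tree decomposition is:
Bags: B1 = {1, 2}  B2 = {0, 2}  B3 = {0, 3}  B4 = {3, 4}  B5 = {4, 5}
Tree: B1–B2, B2–B3, B3–B4, B4–B5
The largest bag has 2 vertices, giving width 1; this decomposition certifies tw(G) ≤ 1. Any graph with an edge has treewidth ≥ 1, and G has the edge 1–2. Combining the bounds, tw(G) = 1.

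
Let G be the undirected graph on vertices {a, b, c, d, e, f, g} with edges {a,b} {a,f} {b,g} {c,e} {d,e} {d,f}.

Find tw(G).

1

A width-1 tree decomposition is:
Bags: B1 = {b, g}  B2 = {a, b}  B3 = {a, f}  B4 = {d, f}  B5 = {d, e}  B6 = {c, e}
Tree: B1–B2, B2–B3, B3–B4, B4–B5, B5–B6
The largest bag has 2 vertices, giving width 1; this decomposition certifies tw(G) ≤ 1. Any graph with an edge has treewidth ≥ 1, and G has the edge g–b. Therefore the treewidth is 1.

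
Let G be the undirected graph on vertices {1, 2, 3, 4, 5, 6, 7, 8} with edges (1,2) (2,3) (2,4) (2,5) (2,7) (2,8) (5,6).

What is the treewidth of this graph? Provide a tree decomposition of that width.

Every bag has size at most 2, so the width is 2 − 1 = 1 and tw(G) ≤ 1. G has an edge, so its treewidth is at least 1. Therefore the treewidth is 1.

Treewidth 1.
Bags: B1 = {2, 4}  B2 = {2, 8}  B3 = {1, 2}  B4 = {2, 7}  B5 = {2, 5}  B6 = {2, 3}  B7 = {5, 6}
Tree: B1–B2, B2–B3, B2–B4, B1–B5, B1–B6, B5–B7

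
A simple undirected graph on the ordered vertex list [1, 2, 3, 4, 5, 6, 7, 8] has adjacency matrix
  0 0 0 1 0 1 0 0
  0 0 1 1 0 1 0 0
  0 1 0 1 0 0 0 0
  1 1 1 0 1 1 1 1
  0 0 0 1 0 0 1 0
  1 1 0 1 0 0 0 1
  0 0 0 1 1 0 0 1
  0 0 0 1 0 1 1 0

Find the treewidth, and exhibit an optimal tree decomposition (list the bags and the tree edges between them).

Treewidth 2.
One optimal decomposition is:
Bags: B1 = {2, 3, 4}  B2 = {2, 4, 6}  B3 = {4, 6, 8}  B4 = {1, 4, 6}  B5 = {4, 7, 8}  B6 = {4, 5, 7}
Tree: B1–B2, B2–B3, B2–B4, B3–B5, B5–B6

Each bag holds 3 vertices, so the decomposition has width 2, which upper-bounds the treewidth. For the lower bound, the 3 vertices {2, 3, 4} are pairwise adjacent, and any tree decomposition puts a clique entirely inside one bag — forcing width ≥ 2. The upper and lower bounds meet at 2, so that is the treewidth.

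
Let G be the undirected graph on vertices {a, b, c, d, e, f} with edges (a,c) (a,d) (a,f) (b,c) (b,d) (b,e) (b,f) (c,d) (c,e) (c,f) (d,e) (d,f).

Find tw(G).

A width-3 tree decomposition is:
Bags: B1 = {b, c, d, e}  B2 = {b, c, d, f}  B3 = {a, c, d, f}
Tree: B1–B2, B2–B3
The largest bag has 4 vertices, giving width 3; this decomposition certifies tw(G) ≤ 3. For the lower bound, the 4 vertices {b, c, d, e} are pairwise adjacent, and any tree decomposition puts a clique entirely inside one bag — forcing width ≥ 3. Hence tw(G) = 3 exactly.

3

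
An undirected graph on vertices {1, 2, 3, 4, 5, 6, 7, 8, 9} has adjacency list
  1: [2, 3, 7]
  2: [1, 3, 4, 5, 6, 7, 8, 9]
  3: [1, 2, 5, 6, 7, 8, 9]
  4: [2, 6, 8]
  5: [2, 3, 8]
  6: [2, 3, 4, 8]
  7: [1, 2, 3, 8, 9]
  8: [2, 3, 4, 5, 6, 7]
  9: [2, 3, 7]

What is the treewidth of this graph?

A width-3 tree decomposition is:
Bags: B1 = {2, 3, 7, 8}  B2 = {2, 3, 7, 9}  B3 = {1, 2, 3, 7}  B4 = {2, 3, 5, 8}  B5 = {2, 3, 6, 8}  B6 = {2, 4, 6, 8}
Tree: B1–B2, B2–B3, B1–B4, B4–B5, B5–B6
Each bag holds 4 vertices, so the decomposition has width 3, which upper-bounds the treewidth. For the lower bound, the 4 vertices {2, 3, 5, 8} are pairwise adjacent, and any tree decomposition puts a clique entirely inside one bag — forcing width ≥ 3. Hence tw(G) = 3 exactly.

3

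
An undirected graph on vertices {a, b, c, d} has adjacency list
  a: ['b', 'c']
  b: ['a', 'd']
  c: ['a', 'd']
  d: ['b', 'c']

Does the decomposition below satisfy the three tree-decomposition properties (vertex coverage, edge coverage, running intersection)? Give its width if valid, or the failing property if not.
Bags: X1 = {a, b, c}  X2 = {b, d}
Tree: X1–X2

No — edge (c,d) lies in no bag.

A tree decomposition must satisfy three properties: every vertex lies in some bag; for every edge, both endpoints lie together in some bag; and for every vertex, the bags containing it form a connected subtree. Here edge (c,d) lies in no bag, so the decomposition is invalid.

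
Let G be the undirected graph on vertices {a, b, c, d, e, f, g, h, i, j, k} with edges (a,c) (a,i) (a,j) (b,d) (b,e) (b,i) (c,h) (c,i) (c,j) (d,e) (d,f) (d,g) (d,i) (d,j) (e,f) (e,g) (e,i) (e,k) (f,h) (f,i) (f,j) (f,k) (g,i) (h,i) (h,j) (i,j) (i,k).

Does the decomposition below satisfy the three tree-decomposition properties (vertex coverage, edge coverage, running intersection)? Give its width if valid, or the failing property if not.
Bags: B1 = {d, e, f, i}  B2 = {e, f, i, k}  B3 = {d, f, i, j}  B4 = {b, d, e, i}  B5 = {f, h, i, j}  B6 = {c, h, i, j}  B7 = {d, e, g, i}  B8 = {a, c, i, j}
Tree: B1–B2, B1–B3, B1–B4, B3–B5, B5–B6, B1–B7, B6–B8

Checking the three conditions: (i) the bags cover all of {a, b, c, d, e, f, g, h, i, j, k}; (ii) for each edge, some bag contains both endpoints; (iii) the bags containing any fixed vertex form a subtree. All hold, so the decomposition is valid with width 4 − 1 = 3.

Yes; width 3.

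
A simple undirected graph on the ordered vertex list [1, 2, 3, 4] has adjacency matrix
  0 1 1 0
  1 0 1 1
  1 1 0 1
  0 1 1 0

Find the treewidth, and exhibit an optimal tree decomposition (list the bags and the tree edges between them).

Every bag has size at most 3, so the width is 3 − 1 = 2 and tw(G) ≤ 2. On the other hand G contains the 3-clique {1, 2, 3}. A clique must lie in a single bag of any decomposition, so no decomposition can have width below 2. The upper and lower bounds meet at 2, so that is the treewidth.

Treewidth 2.
One optimal decomposition is:
Bags: B1 = {1, 2, 3}  B2 = {2, 3, 4}
Tree: B1–B2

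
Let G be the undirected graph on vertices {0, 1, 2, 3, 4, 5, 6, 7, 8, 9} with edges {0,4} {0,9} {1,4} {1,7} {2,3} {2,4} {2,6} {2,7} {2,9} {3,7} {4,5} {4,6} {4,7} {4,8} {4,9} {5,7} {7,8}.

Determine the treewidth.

A width-2 tree decomposition is:
Bags: B1 = {2, 4, 9}  B2 = {2, 4, 7}  B3 = {4, 7, 8}  B4 = {2, 3, 7}  B5 = {2, 4, 6}  B6 = {1, 4, 7}  B7 = {4, 5, 7}  B8 = {0, 4, 9}
Tree: B1–B2, B2–B3, B2–B4, B2–B5, B3–B6, B2–B7, B1–B8
Every bag has size at most 3, so the width is 3 − 1 = 2 and tw(G) ≤ 2. On the other hand G contains the 3-clique {2, 3, 7}. A clique must lie in a single bag of any decomposition, so no decomposition can have width below 2. The upper and lower bounds meet at 2, so that is the treewidth.

2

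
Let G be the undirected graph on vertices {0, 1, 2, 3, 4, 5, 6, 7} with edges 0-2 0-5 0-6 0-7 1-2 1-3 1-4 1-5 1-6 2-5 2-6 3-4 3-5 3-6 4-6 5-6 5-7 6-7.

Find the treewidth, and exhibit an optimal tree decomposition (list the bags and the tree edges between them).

Treewidth 3.
One such decomposition:
Bags: B1 = {1, 2, 5, 6}  B2 = {1, 3, 5, 6}  B3 = {1, 3, 4, 6}  B4 = {0, 2, 5, 6}  B5 = {0, 5, 6, 7}
Tree: B1–B2, B2–B3, B1–B4, B4–B5

The largest bag has 4 vertices, giving width 3; this decomposition certifies tw(G) ≤ 3. Conversely, {1, 3, 4, 6} is a clique of size 4, and the vertices of any clique must share a bag in every tree decomposition; so some bag has ≥ 4 vertices and tw(G) ≥ 3. The upper and lower bounds meet at 3, so that is the treewidth.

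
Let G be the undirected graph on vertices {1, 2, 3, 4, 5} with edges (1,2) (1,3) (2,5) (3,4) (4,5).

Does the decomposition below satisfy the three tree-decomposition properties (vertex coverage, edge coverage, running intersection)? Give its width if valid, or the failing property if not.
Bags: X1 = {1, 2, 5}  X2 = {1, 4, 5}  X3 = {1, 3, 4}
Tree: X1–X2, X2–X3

Vertex coverage: the bags together contain {1, 2, 3, 4, 5}, the full vertex set. Edge coverage: each edge of G has both endpoints in at least one bag. Running intersection: for every vertex, the bags containing it form a connected subtree. All three properties hold, so this is a valid tree decomposition of width max|bag| − 1 = 2, and hence tw(G) ≤ 2.

Yes; width 2.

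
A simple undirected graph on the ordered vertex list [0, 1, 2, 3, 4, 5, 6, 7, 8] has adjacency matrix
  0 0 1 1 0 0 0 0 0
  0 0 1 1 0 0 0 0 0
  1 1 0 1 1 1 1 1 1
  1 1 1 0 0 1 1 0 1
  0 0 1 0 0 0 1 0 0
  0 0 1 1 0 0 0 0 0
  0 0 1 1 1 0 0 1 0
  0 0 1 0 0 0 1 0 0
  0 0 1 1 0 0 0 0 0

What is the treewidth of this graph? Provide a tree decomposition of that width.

The largest bag has 3 vertices, giving width 2; this decomposition certifies tw(G) ≤ 2. On the other hand G contains the 3-clique {0, 2, 3}. A clique must lie in a single bag of any decomposition, so no decomposition can have width below 2. Hence tw(G) = 2 exactly.

Treewidth 2.
Bags: B1 = {2, 3, 5}  B2 = {0, 2, 3}  B3 = {2, 3, 8}  B4 = {2, 3, 6}  B5 = {1, 2, 3}  B6 = {2, 6, 7}  B7 = {2, 4, 6}
Tree: B1–B2, B1–B3, B3–B4, B4–B5, B4–B6, B6–B7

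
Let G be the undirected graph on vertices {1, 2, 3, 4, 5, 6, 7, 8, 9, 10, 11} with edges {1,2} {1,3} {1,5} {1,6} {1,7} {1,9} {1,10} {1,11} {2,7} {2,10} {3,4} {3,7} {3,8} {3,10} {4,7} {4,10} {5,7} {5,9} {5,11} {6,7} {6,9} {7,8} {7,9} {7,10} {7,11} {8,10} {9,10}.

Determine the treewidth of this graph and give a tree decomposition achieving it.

Every bag has size at most 4, so the width is 4 − 1 = 3 and tw(G) ≤ 3. On the other hand G contains the 4-clique {3, 7, 8, 10}. A clique must lie in a single bag of any decomposition, so no decomposition can have width below 3. Combining the bounds, tw(G) = 3.

Treewidth 3.
One optimal decomposition is:
Bags: B1 = {1, 7, 9, 10}  B2 = {1, 5, 7, 9}  B3 = {1, 3, 7, 10}  B4 = {1, 2, 7, 10}  B5 = {3, 4, 7, 10}  B6 = {1, 5, 7, 11}  B7 = {3, 7, 8, 10}  B8 = {1, 6, 7, 9}
Tree: B1–B2, B1–B3, B1–B4, B3–B5, B2–B6, B3–B7, B1–B8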